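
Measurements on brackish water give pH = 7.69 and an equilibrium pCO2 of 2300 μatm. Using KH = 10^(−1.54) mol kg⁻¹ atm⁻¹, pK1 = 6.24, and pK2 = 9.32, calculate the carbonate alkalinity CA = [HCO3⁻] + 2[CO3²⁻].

[CO2*] = KH · pCO2 = 10^(−1.54) × 2300×10^-6 = 6.633×10^-5 mol/kg
α₀ = 1/(1 + K1/[H⁺] + K1K2/[H⁺]²) = 1/(1 + 10^+1.45 + 10^-0.18) = 0.03351
DIC = [CO2*]/α₀ = 6.633×10^-5 / 0.03351 = 1.980 mmol/kg
CA = (α₁ + 2α₂)·DIC = (0.9444 + 2×0.02214) × 1.980 = 1.96 mmol/kg

CA = 1.96 mmol/kg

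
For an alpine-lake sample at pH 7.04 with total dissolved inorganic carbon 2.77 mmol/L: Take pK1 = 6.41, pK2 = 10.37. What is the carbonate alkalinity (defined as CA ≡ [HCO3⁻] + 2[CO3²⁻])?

CA = 2.25 mmol/L

CA = [HCO3⁻] + 2[CO3²⁻] = (α₁ + 2α₂)·DIC
At pH 7.04: [H⁺]/K1 = 10^-0.63 = 0.23442, K2/[H⁺] = 10^-3.33 = 0.00046774
α₁ = 1/(1 + 0.23442 + 0.00046774) = 1/1.2349 = 0.8098; α₂ = α₁·K2/[H⁺] = 0.0003788
α₁ + 2α₂ = 0.8105
CA = 0.8105 × 2.77 = 2.25 mmol/L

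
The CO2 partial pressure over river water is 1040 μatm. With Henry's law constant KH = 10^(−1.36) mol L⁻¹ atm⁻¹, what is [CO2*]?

KH = 10^(−1.36) = 4.365×10^-2 mol L⁻¹ atm⁻¹
[CO2*] = KH · pCO2 = 4.365×10^-2 × 1040×10^-6 atm = 4.54×10^-5 mol/L

[CO2*] = 45.4 μmol/L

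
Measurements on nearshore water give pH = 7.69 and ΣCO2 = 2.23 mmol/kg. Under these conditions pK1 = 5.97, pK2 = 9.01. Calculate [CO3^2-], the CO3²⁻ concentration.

[CO3²⁻] = 0.100 mmol/kg

α₂ = 1 / (1 + [H⁺]/K2 + [H⁺]²/(K1K2)) = 1 / (1 + 10^+1.32 + 10^-0.40)
   = 1 / (1 + 20.893 + 0.39811) = 1/22.291 = 0.04486
[CO3²⁻] = α₂ × DIC = 0.04486 × 2.23 = 0.100 mmol/kg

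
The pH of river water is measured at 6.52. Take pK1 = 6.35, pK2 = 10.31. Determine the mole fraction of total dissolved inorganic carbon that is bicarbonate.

α₁ = 0.597

α₁ = 1 / (1 + [H⁺]/K1 + K2/[H⁺]) = 1 / (1 + 10^-0.17 + 10^-3.79)
   = 1 / (1 + 0.67608 + 0.00016218) = 1/1.6762 = 0.5966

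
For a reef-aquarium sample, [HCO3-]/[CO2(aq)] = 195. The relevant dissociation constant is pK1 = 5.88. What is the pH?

pH = 8.17

From K1 = [H⁺][HCO3-]/[CO2(aq)]:  pH = pK1 + log₁₀([HCO3-]/[CO2(aq)])
log₁₀(195) = +2.290
pH = 5.88 + (+2.290) = 8.17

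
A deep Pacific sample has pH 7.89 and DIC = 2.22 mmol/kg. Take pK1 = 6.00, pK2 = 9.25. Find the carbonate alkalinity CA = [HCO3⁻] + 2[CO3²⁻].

CA = 2.28 mmol/kg

CA = [HCO3⁻] + 2[CO3²⁻] = (α₁ + 2α₂)·DIC
At pH 7.89: [H⁺]/K1 = 10^-1.89 = 0.012882, K2/[H⁺] = 10^-1.36 = 0.043652
α₁ = 1/(1 + 0.012882 + 0.043652) = 1/1.0565 = 0.9465; α₂ = α₁·K2/[H⁺] = 0.04132
α₁ + 2α₂ = 1.0291
CA = 1.0291 × 2.22 = 2.28 mmol/kg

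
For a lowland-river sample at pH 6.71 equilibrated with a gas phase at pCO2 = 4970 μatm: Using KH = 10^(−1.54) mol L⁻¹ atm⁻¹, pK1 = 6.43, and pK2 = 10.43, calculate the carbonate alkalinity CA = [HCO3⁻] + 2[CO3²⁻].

[CO2*] = KH · pCO2 = 10^(−1.54) × 4970×10^-6 = 1.433×10^-4 mol/L
α₀ = 1/(1 + K1/[H⁺] + K1K2/[H⁺]²) = 1/(1 + 10^+0.28 + 10^-3.44) = 0.3441
DIC = [CO2*]/α₀ = 1.433×10^-4 / 0.3441 = 0.4165 mmol/L
CA = (α₁ + 2α₂)·DIC = (0.6557 + 2×0.0001249) × 0.4165 = 0.273 mmol/L

CA = 0.273 mmol/L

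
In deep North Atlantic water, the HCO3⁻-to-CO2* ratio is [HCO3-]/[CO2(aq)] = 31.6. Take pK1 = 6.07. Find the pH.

From K1 = [H⁺][HCO3-]/[CO2(aq)]:  pH = pK1 + log₁₀([HCO3-]/[CO2(aq)])
log₁₀(31.6) = +1.500
pH = 6.07 + (+1.500) = 7.57

pH = 7.57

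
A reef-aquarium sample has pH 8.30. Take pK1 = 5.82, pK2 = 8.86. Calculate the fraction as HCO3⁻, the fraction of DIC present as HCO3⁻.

α₁ = 0.782

α₁ = 1 / (1 + [H⁺]/K1 + K2/[H⁺]) = 1 / (1 + 10^-2.48 + 10^-0.56)
   = 1 / (1 + 0.0033113 + 0.27542) = 1/1.2787 = 0.7820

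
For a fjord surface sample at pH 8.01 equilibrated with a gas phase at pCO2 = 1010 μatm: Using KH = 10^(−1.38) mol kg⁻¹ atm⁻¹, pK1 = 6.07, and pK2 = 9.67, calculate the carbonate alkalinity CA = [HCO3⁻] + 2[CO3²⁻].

[CO2*] = KH · pCO2 = 10^(−1.38) × 1010×10^-6 = 4.210×10^-5 mol/kg
α₀ = 1/(1 + K1/[H⁺] + K1K2/[H⁺]²) = 1/(1 + 10^+1.94 + 10^+0.28) = 0.01111
DIC = [CO2*]/α₀ = 4.210×10^-5 / 0.01111 = 3.789 mmol/kg
CA = (α₁ + 2α₂)·DIC = (0.9677 + 2×0.02117) × 3.789 = 3.83 mmol/kg

CA = 3.83 mmol/kg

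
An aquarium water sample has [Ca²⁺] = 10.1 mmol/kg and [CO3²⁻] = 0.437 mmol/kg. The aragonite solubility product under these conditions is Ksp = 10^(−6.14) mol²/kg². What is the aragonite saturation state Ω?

Ω = 6.09

Ksp = 10^(−6.14) = 7.244×10^-7
Ω = [Ca²⁺][CO3²⁻]/Ksp = (10.1×10^-3)(0.437×10^-3) / 7.244×10^-7 = 6.09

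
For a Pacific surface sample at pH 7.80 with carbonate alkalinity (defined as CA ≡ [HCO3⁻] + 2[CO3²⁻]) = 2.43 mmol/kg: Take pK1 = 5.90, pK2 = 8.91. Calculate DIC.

CA = [HCO3⁻] + 2[CO3²⁻] = (α₁ + 2α₂)·DIC
At pH 7.80: [H⁺]/K1 = 10^-1.90 = 0.012589, K2/[H⁺] = 10^-1.11 = 0.077625
α₁ = 1/(1 + 0.012589 + 0.077625) = 1/1.0902 = 0.9173; α₂ = α₁·K2/[H⁺] = 0.07120
α₁ + 2α₂ = 1.0597
DIC = CA / (α₁ + 2α₂) = 2.43 / 1.0597 = 2.29 mmol/kg

DIC = 2.29 mmol/kg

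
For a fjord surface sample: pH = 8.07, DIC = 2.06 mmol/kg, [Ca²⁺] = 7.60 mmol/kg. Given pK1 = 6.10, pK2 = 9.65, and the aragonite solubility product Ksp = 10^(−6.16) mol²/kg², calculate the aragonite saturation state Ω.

α₂ = 1 / (1 + [H⁺]/K2 + [H⁺]²/(K1K2)) = 1 / (1 + 10^+1.58 + 10^-0.39)
   = 1 / (1 + 38.019 + 0.40738) = 1/39.426 = 0.02536
[CO3²⁻] = α₂ × DIC = 0.02536 × 2.06 = 0.05225 mmol/kg
Ksp = 10^(−6.16) = 6.918×10^-7
Ω = [Ca²⁺][CO3²⁻]/Ksp = (7.60×10^-3)(5.225×10^-5) / 6.918×10^-7 = 0.574

Ω = 0.574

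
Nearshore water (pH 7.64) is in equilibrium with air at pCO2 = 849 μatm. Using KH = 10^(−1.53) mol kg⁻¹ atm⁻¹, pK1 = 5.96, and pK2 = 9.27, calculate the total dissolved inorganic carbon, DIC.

DIC = 1.25 mmol/kg

[CO2*] = KH · pCO2 = 10^(−1.53) × 849×10^-6 = 2.506×10^-5 mol/kg
α₀ = 1/(1 + K1/[H⁺] + K1K2/[H⁺]²) = 1/(1 + 10^+1.68 + 10^+0.05) = 0.02001
DIC = [CO2*]/α₀ = 2.506×10^-5 / 0.02001 = 1.25 mmol/kg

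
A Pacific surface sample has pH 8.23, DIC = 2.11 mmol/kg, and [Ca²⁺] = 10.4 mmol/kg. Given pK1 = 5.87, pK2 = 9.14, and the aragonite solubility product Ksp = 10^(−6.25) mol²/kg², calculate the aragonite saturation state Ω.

α₂ = 1 / (1 + [H⁺]/K2 + [H⁺]²/(K1K2)) = 1 / (1 + 10^+0.91 + 10^-1.45)
   = 1 / (1 + 8.1283 + 0.035481) = 1/9.1638 = 0.1091
[CO3²⁻] = α₂ × DIC = 0.1091 × 2.11 = 0.2303 mmol/kg
Ksp = 10^(−6.25) = 5.623×10^-7
Ω = [Ca²⁺][CO3²⁻]/Ksp = (10.4×10^-3)(2.303×10^-4) / 5.623×10^-7 = 4.26

Ω = 4.26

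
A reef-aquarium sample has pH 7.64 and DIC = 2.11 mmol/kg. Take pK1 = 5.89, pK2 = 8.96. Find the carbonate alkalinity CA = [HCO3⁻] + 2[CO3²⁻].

CA = [HCO3⁻] + 2[CO3²⁻] = (α₁ + 2α₂)·DIC
At pH 7.64: [H⁺]/K1 = 10^-1.75 = 0.017783, K2/[H⁺] = 10^-1.32 = 0.047863
α₁ = 1/(1 + 0.017783 + 0.047863) = 1/1.0656 = 0.9384; α₂ = α₁·K2/[H⁺] = 0.04491
α₁ + 2α₂ = 1.0282
CA = 1.0282 × 2.11 = 2.17 mmol/kg

CA = 2.17 mmol/kg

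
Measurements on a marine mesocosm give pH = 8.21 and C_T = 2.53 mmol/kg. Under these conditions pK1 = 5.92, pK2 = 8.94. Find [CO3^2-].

[CO3²⁻] = 0.395 mmol/kg

α₂ = 1 / (1 + [H⁺]/K2 + [H⁺]²/(K1K2)) = 1 / (1 + 10^+0.73 + 10^-1.56)
   = 1 / (1 + 5.3703 + 0.027542) = 1/6.3979 = 0.1563
[CO3²⁻] = α₂ × DIC = 0.1563 × 2.53 = 0.395 mmol/kg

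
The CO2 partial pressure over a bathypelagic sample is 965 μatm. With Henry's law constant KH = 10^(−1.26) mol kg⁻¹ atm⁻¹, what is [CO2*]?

[CO2*] = 53.0 μmol/kg

KH = 10^(−1.26) = 5.495×10^-2 mol kg⁻¹ atm⁻¹
[CO2*] = KH · pCO2 = 5.495×10^-2 × 965×10^-6 atm = 5.30×10^-5 mol/kg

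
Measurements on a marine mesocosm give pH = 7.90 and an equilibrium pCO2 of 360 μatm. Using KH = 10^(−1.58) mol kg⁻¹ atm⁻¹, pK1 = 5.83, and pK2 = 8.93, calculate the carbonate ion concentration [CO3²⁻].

[CO3²⁻] = 0.104 mmol/kg

[CO2*] = KH · pCO2 = 10^(−1.58) × 360×10^-6 = 9.469×10^-6 mol/kg
α₀ = 1/(1 + K1/[H⁺] + K1K2/[H⁺]²) = 1/(1 + 10^+2.07 + 10^+1.04) = 0.007725
DIC = [CO2*]/α₀ = 9.469×10^-6 / 0.007725 = 1.226 mmol/kg
[CO3²⁻] = α₂·DIC; α₂ = 0.08470, so [CO3²⁻] = 0.08470 × 1.226 = 0.104 mmol/kg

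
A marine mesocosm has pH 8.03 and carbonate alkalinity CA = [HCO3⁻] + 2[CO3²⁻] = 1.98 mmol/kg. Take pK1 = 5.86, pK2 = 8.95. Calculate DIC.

CA = [HCO3⁻] + 2[CO3²⁻] = (α₁ + 2α₂)·DIC
At pH 8.03: [H⁺]/K1 = 10^-2.17 = 0.0067608, K2/[H⁺] = 10^-0.92 = 0.12023
α₁ = 1/(1 + 0.0067608 + 0.12023) = 1/1.1270 = 0.8873; α₂ = α₁·K2/[H⁺] = 0.1067
α₁ + 2α₂ = 1.1007
DIC = CA / (α₁ + 2α₂) = 1.98 / 1.1007 = 1.80 mmol/kg

DIC = 1.80 mmol/kg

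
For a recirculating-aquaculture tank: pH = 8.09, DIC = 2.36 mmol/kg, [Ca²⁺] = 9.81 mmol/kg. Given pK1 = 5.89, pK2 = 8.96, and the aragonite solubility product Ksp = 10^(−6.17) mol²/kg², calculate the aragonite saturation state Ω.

Ω = 4.05

α₂ = 1 / (1 + [H⁺]/K2 + [H⁺]²/(K1K2)) = 1 / (1 + 10^+0.87 + 10^-1.33)
   = 1 / (1 + 7.4131 + 0.046774) = 1/8.4599 = 0.1182
[CO3²⁻] = α₂ × DIC = 0.1182 × 2.36 = 0.2790 mmol/kg
Ksp = 10^(−6.17) = 6.761×10^-7
Ω = [Ca²⁺][CO3²⁻]/Ksp = (9.81×10^-3)(2.790×10^-4) / 6.761×10^-7 = 4.05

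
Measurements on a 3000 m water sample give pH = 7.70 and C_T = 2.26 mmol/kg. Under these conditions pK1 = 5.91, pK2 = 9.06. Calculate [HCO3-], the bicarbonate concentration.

[HCO3⁻] = 2.13 mmol/kg

α₁ = 1 / (1 + [H⁺]/K1 + K2/[H⁺]) = 1 / (1 + 10^-1.79 + 10^-1.36)
   = 1 / (1 + 0.016218 + 0.043652) = 1/1.0599 = 0.9435
[HCO3⁻] = α₁ × DIC = 0.9435 × 2.26 = 2.13 mmol/kg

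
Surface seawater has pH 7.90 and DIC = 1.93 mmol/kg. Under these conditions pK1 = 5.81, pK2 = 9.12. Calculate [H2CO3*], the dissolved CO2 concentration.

[CO2*] = 14.7 μmol/kg

α₀ = 1 / (1 + K1/[H⁺] + K1K2/[H⁺]²) = 1 / (1 + 10^+2.09 + 10^+0.87)
   = 1 / (1 + 123.03 + 7.4131) = 1/131.44 = 0.007608
[CO2*] = α₀ × DIC = 0.007608 × 1.93 = 0.0147 mmol/kg = 14.7 μmol/kg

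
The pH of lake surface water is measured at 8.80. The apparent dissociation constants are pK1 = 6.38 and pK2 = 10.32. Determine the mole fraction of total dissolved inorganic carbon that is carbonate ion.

α₂ = 0.0292

α₂ = 1 / (1 + [H⁺]/K2 + [H⁺]²/(K1K2)) = 1 / (1 + 10^+1.52 + 10^-0.90)
   = 1 / (1 + 33.113 + 0.12589) = 1/34.239 = 0.02921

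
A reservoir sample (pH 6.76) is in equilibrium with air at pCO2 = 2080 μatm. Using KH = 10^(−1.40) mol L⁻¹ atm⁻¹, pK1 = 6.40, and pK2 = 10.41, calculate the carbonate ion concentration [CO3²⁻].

[CO2*] = KH · pCO2 = 10^(−1.40) × 2080×10^-6 = 8.281×10^-5 mol/L
α₀ = 1/(1 + K1/[H⁺] + K1K2/[H⁺]²) = 1/(1 + 10^+0.36 + 10^-3.29) = 0.3038
DIC = [CO2*]/α₀ = 8.281×10^-5 / 0.3038 = 0.2725 mmol/L
[CO3²⁻] = α₂·DIC; α₂ = 0.0001558, so [CO3²⁻] = 0.0001558 × 0.2725 = 4.25×10^-5 mmol/L = 0.0425 μmol/L

[CO3²⁻] = 0.0425 μmol/L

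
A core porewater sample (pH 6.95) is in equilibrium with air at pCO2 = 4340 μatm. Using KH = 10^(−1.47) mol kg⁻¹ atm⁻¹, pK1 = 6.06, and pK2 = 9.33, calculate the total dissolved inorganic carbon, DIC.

DIC = 1.29 mmol/kg

[CO2*] = KH · pCO2 = 10^(−1.47) × 4340×10^-6 = 1.471×10^-4 mol/kg
α₀ = 1/(1 + K1/[H⁺] + K1K2/[H⁺]²) = 1/(1 + 10^+0.89 + 10^-1.49) = 0.1137
DIC = [CO2*]/α₀ = 1.471×10^-4 / 0.1137 = 1.29 mmol/kg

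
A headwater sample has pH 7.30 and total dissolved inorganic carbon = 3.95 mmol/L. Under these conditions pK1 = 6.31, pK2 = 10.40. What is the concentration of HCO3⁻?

[HCO3⁻] = 3.58 mmol/L

α₁ = 1 / (1 + [H⁺]/K1 + K2/[H⁺]) = 1 / (1 + 10^-0.99 + 10^-3.10)
   = 1 / (1 + 0.10233 + 0.00079433) = 1/1.1031 = 0.9065
[HCO3⁻] = α₁ × DIC = 0.9065 × 3.95 = 3.58 mmol/L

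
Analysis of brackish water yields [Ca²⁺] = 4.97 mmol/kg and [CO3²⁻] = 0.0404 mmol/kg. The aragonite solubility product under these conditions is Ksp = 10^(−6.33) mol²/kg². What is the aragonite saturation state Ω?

Ksp = 10^(−6.33) = 4.677×10^-7
Ω = [Ca²⁺][CO3²⁻]/Ksp = (4.97×10^-3)(0.0404×10^-3) / 4.677×10^-7 = 0.429

Ω = 0.429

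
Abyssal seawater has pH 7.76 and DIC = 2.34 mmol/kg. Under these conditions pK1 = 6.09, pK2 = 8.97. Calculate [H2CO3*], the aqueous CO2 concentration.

α₀ = 1 / (1 + K1/[H⁺] + K1K2/[H⁺]²) = 1 / (1 + 10^+1.67 + 10^+0.46)
   = 1 / (1 + 46.774 + 2.8840) = 1/50.658 = 0.01974
[CO2*] = α₀ × DIC = 0.01974 × 2.34 = 0.0462 mmol/kg

[CO2*] = 0.0462 mmol/kg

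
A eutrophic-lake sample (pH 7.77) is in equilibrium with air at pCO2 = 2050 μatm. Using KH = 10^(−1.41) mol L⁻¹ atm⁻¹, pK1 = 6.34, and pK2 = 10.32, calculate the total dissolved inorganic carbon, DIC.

DIC = 2.23 mmol/L

[CO2*] = KH · pCO2 = 10^(−1.41) × 2050×10^-6 = 7.975×10^-5 mol/L
α₀ = 1/(1 + K1/[H⁺] + K1K2/[H⁺]²) = 1/(1 + 10^+1.43 + 10^-1.12) = 0.03573
DIC = [CO2*]/α₀ = 7.975×10^-5 / 0.03573 = 2.23 mmol/L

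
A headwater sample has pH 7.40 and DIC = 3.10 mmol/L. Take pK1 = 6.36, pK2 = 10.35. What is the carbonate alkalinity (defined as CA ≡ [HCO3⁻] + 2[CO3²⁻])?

CA = 2.84 mmol/L

CA = [HCO3⁻] + 2[CO3²⁻] = (α₁ + 2α₂)·DIC
At pH 7.40: [H⁺]/K1 = 10^-1.04 = 0.091201, K2/[H⁺] = 10^-2.95 = 0.0011220
α₁ = 1/(1 + 0.091201 + 0.0011220) = 1/1.0923 = 0.9155; α₂ = α₁·K2/[H⁺] = 0.001027
α₁ + 2α₂ = 0.9175
CA = 0.9175 × 3.10 = 2.84 mmol/L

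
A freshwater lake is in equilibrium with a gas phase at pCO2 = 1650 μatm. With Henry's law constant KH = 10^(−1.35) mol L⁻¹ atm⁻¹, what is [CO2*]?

KH = 10^(−1.35) = 4.467×10^-2 mol L⁻¹ atm⁻¹
[CO2*] = KH · pCO2 = 4.467×10^-2 × 1650×10^-6 atm = 7.37×10^-5 mol/L

[CO2*] = 73.7 μmol/L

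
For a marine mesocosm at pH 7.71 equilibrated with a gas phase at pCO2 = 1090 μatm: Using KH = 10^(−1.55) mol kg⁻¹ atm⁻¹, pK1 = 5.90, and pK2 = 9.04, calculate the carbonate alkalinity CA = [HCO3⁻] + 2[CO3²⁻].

[CO2*] = KH · pCO2 = 10^(−1.55) × 1090×10^-6 = 3.072×10^-5 mol/kg
α₀ = 1/(1 + K1/[H⁺] + K1K2/[H⁺]²) = 1/(1 + 10^+1.81 + 10^+0.48) = 0.01458
DIC = [CO2*]/α₀ = 3.072×10^-5 / 0.01458 = 2.107 mmol/kg
CA = (α₁ + 2α₂)·DIC = (0.9414 + 2×0.04403) × 2.107 = 2.17 mmol/kg

CA = 2.17 mmol/kg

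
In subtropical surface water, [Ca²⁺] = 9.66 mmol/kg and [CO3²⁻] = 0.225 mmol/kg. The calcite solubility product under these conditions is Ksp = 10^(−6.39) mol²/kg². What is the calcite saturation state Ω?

Ksp = 10^(−6.39) = 4.074×10^-7
Ω = [Ca²⁺][CO3²⁻]/Ksp = (9.66×10^-3)(0.225×10^-3) / 4.074×10^-7 = 5.34

Ω = 5.34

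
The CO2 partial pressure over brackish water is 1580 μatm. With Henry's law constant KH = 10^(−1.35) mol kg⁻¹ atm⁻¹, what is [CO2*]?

KH = 10^(−1.35) = 4.467×10^-2 mol kg⁻¹ atm⁻¹
[CO2*] = KH · pCO2 = 4.467×10^-2 × 1580×10^-6 atm = 7.06×10^-5 mol/kg

[CO2*] = 70.6 μmol/kg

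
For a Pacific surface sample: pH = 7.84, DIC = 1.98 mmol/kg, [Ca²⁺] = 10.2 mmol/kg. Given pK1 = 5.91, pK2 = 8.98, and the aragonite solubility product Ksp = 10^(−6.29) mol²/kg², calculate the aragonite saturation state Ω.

Ω = 2.63

α₂ = 1 / (1 + [H⁺]/K2 + [H⁺]²/(K1K2)) = 1 / (1 + 10^+1.14 + 10^-0.79)
   = 1 / (1 + 13.804 + 0.16218) = 1/14.966 = 0.06682
[CO3²⁻] = α₂ × DIC = 0.06682 × 1.98 = 0.1323 mmol/kg
Ksp = 10^(−6.29) = 5.129×10^-7
Ω = [Ca²⁺][CO3²⁻]/Ksp = (10.2×10^-3)(1.323×10^-4) / 5.129×10^-7 = 2.63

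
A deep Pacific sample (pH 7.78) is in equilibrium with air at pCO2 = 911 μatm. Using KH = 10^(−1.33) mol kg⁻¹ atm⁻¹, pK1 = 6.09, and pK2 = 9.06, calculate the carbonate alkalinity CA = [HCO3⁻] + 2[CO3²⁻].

[CO2*] = KH · pCO2 = 10^(−1.33) × 911×10^-6 = 4.261×10^-5 mol/kg
α₀ = 1/(1 + K1/[H⁺] + K1K2/[H⁺]²) = 1/(1 + 10^+1.69 + 10^+0.41) = 0.01903
DIC = [CO2*]/α₀ = 4.261×10^-5 / 0.01903 = 2.239 mmol/kg
CA = (α₁ + 2α₂)·DIC = (0.9321 + 2×0.04891) × 2.239 = 2.31 mmol/kg

CA = 2.31 mmol/kg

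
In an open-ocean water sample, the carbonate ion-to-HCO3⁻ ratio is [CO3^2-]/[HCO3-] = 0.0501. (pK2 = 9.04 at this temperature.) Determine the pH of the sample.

From K2 = [H⁺][CO3^2-]/[HCO3-]:  pH = pK2 + log₁₀([CO3^2-]/[HCO3-])
log₁₀(0.0501) = -1.300
pH = 9.04 + (-1.300) = 7.74

pH = 7.74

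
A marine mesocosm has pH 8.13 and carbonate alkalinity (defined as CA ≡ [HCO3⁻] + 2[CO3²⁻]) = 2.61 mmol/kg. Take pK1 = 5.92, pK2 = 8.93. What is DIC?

DIC = 2.31 mmol/kg

CA = [HCO3⁻] + 2[CO3²⁻] = (α₁ + 2α₂)·DIC
At pH 8.13: [H⁺]/K1 = 10^-2.21 = 0.0061660, K2/[H⁺] = 10^-0.80 = 0.15849
α₁ = 1/(1 + 0.0061660 + 0.15849) = 1/1.1647 = 0.8586; α₂ = α₁·K2/[H⁺] = 0.1361
α₁ + 2α₂ = 1.1308
DIC = CA / (α₁ + 2α₂) = 2.61 / 1.1308 = 2.31 mmol/kg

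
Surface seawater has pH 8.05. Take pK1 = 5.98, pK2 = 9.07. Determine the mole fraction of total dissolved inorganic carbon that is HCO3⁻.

α₁ = 1 / (1 + [H⁺]/K1 + K2/[H⁺]) = 1 / (1 + 10^-2.07 + 10^-1.02)
   = 1 / (1 + 0.0085114 + 0.095499) = 1/1.1040 = 0.9058

α₁ = 0.906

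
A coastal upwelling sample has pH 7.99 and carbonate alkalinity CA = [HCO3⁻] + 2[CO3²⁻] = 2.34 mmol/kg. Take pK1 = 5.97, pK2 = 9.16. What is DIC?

DIC = 2.22 mmol/kg

CA = [HCO3⁻] + 2[CO3²⁻] = (α₁ + 2α₂)·DIC
At pH 7.99: [H⁺]/K1 = 10^-2.02 = 0.0095499, K2/[H⁺] = 10^-1.17 = 0.067608
α₁ = 1/(1 + 0.0095499 + 0.067608) = 1/1.0772 = 0.9284; α₂ = α₁·K2/[H⁺] = 0.06277
α₁ + 2α₂ = 1.0539
DIC = CA / (α₁ + 2α₂) = 2.34 / 1.0539 = 2.22 mmol/kg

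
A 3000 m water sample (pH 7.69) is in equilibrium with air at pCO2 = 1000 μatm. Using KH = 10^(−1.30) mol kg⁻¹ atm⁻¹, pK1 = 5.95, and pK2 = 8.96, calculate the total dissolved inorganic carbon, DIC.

[CO2*] = KH · pCO2 = 10^(−1.30) × 1000×10^-6 = 5.012×10^-5 mol/kg
α₀ = 1/(1 + K1/[H⁺] + K1K2/[H⁺]²) = 1/(1 + 10^+1.74 + 10^+0.47) = 0.01698
DIC = [CO2*]/α₀ = 5.012×10^-5 / 0.01698 = 2.95 mmol/kg

DIC = 2.95 mmol/kg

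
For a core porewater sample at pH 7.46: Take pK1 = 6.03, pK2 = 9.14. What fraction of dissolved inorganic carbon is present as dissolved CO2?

α₀ = 1 / (1 + K1/[H⁺] + K1K2/[H⁺]²) = 1 / (1 + 10^+1.43 + 10^-0.25)
   = 1 / (1 + 26.915 + 0.56234) = 1/28.478 = 0.03512

α₀ = 0.0351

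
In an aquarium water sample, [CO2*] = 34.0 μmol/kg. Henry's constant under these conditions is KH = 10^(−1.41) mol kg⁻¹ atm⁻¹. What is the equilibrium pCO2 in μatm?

pCO2 = 874 μatm

KH = 10^(−1.41) = 3.890×10^-2 mol kg⁻¹ atm⁻¹
pCO2 = [CO2*]/KH = 34.0×10^-6 / 3.890×10^-2 = 8.74×10^-4 atm = 874 μatm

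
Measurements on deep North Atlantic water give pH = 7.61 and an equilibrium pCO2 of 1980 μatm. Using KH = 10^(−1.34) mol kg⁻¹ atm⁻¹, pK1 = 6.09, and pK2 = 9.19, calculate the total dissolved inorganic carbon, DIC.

DIC = 3.17 mmol/kg

[CO2*] = KH · pCO2 = 10^(−1.34) × 1980×10^-6 = 9.050×10^-5 mol/kg
α₀ = 1/(1 + K1/[H⁺] + K1K2/[H⁺]²) = 1/(1 + 10^+1.52 + 10^-0.06) = 0.02858
DIC = [CO2*]/α₀ = 9.050×10^-5 / 0.02858 = 3.17 mmol/kg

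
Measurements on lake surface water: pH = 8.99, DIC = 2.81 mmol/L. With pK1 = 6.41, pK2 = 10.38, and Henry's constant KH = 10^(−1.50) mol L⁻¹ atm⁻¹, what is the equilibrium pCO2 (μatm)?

pCO2 = 224 μatm

α₀ = 1 / (1 + K1/[H⁺] + K1K2/[H⁺]²) = 1 / (1 + 10^+2.58 + 10^+1.19)
   = 1 / (1 + 380.19 + 15.488) = 1/396.68 = 0.002521
[CO2*] = α₀ × DIC = 0.002521 × 2.81 = 0.007084 mmol/L = 7.084 μmol/L
pCO2 = [CO2*]/KH = 7.084×10^-6 / 3.162×10^-2 = 224 μatm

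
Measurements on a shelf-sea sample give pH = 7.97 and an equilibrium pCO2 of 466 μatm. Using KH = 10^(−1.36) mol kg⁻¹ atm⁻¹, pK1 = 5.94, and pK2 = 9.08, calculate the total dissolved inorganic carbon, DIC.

DIC = 2.37 mmol/kg

[CO2*] = KH · pCO2 = 10^(−1.36) × 466×10^-6 = 2.034×10^-5 mol/kg
α₀ = 1/(1 + K1/[H⁺] + K1K2/[H⁺]²) = 1/(1 + 10^+2.03 + 10^+0.92) = 0.008586
DIC = [CO2*]/α₀ = 2.034×10^-5 / 0.008586 = 2.37 mmol/kg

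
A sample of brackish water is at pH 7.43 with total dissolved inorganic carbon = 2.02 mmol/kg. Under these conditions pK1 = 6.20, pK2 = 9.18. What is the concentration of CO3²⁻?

α₂ = 1 / (1 + [H⁺]/K2 + [H⁺]²/(K1K2)) = 1 / (1 + 10^+1.75 + 10^+0.52)
   = 1 / (1 + 56.234 + 3.3113) = 1/60.545 = 0.01652
[CO3²⁻] = α₂ × DIC = 0.01652 × 2.02 = 0.0334 mmol/kg

[CO3²⁻] = 0.0334 mmol/kg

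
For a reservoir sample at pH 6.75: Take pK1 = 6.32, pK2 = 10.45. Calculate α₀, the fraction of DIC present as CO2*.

α₀ = 1 / (1 + K1/[H⁺] + K1K2/[H⁺]²) = 1 / (1 + 10^+0.43 + 10^-3.27)
   = 1 / (1 + 2.6915 + 0.00053703) = 1/3.6921 = 0.2709

α₀ = 0.271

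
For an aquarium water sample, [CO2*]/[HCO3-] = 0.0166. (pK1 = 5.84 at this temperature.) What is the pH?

pH = 7.62

From K1 = [H⁺][HCO3-]/[CO2*]:  pH = pK1 − log₁₀([CO2*]/[HCO3-])
log₁₀(0.0166) = -1.780
pH = 5.84 − (-1.780) = 7.62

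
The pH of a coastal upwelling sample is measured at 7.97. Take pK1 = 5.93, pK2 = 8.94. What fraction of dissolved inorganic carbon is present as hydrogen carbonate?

α₁ = 1 / (1 + [H⁺]/K1 + K2/[H⁺]) = 1 / (1 + 10^-2.04 + 10^-0.97)
   = 1 / (1 + 0.0091201 + 0.10715) = 1/1.1163 = 0.8958

α₁ = 0.896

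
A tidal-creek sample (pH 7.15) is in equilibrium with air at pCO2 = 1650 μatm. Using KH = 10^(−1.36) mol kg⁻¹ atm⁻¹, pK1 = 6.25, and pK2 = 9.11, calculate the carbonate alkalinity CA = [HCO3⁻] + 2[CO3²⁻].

CA = 0.585 mmol/kg

[CO2*] = KH · pCO2 = 10^(−1.36) × 1650×10^-6 = 7.203×10^-5 mol/kg
α₀ = 1/(1 + K1/[H⁺] + K1K2/[H⁺]²) = 1/(1 + 10^+0.90 + 10^-1.06) = 0.1107
DIC = [CO2*]/α₀ = 7.203×10^-5 / 0.1107 = 0.6504 mmol/kg
CA = (α₁ + 2α₂)·DIC = (0.8796 + 2×0.009645) × 0.6504 = 0.585 mmol/kg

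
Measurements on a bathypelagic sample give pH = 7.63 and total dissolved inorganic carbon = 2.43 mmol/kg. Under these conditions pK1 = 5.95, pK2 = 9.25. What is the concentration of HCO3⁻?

α₁ = 1 / (1 + [H⁺]/K1 + K2/[H⁺]) = 1 / (1 + 10^-1.68 + 10^-1.62)
   = 1 / (1 + 0.020893 + 0.023988) = 1/1.0449 = 0.9570
[HCO3⁻] = α₁ × DIC = 0.9570 × 2.43 = 2.33 mmol/kg

[HCO3⁻] = 2.33 mmol/kg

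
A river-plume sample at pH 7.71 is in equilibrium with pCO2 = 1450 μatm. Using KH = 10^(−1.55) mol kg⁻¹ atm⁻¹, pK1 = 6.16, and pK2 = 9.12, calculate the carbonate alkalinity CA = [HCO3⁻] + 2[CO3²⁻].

CA = 1.56 mmol/kg

[CO2*] = KH · pCO2 = 10^(−1.55) × 1450×10^-6 = 4.087×10^-5 mol/kg
α₀ = 1/(1 + K1/[H⁺] + K1K2/[H⁺]²) = 1/(1 + 10^+1.55 + 10^+0.14) = 0.02641
DIC = [CO2*]/α₀ = 4.087×10^-5 / 0.02641 = 1.547 mmol/kg
CA = (α₁ + 2α₂)·DIC = (0.9371 + 2×0.03646) × 1.547 = 1.56 mmol/kg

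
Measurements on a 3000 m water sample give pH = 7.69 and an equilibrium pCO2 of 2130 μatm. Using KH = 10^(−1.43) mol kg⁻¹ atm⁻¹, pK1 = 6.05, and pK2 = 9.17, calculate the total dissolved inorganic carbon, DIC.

[CO2*] = KH · pCO2 = 10^(−1.43) × 2130×10^-6 = 7.914×10^-5 mol/kg
α₀ = 1/(1 + K1/[H⁺] + K1K2/[H⁺]²) = 1/(1 + 10^+1.64 + 10^+0.16) = 0.02169
DIC = [CO2*]/α₀ = 7.914×10^-5 / 0.02169 = 3.65 mmol/kg

DIC = 3.65 mmol/kg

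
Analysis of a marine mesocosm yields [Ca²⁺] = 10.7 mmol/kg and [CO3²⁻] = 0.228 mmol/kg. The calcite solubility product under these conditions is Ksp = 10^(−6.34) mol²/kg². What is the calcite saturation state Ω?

Ksp = 10^(−6.34) = 4.571×10^-7
Ω = [Ca²⁺][CO3²⁻]/Ksp = (10.7×10^-3)(0.228×10^-3) / 4.571×10^-7 = 5.34

Ω = 5.34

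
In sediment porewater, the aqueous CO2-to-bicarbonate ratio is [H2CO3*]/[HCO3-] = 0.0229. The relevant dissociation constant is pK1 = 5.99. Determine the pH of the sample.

pH = 7.63

From K1 = [H⁺][HCO3-]/[H2CO3*]:  pH = pK1 − log₁₀([H2CO3*]/[HCO3-])
log₁₀(0.0229) = -1.640
pH = 5.99 − (-1.640) = 7.63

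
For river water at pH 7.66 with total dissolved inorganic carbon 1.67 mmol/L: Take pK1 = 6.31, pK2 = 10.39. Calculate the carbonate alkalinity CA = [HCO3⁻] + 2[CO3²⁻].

CA = 1.60 mmol/L

CA = [HCO3⁻] + 2[CO3²⁻] = (α₁ + 2α₂)·DIC
At pH 7.66: [H⁺]/K1 = 10^-1.35 = 0.044668, K2/[H⁺] = 10^-2.73 = 0.0018621
α₁ = 1/(1 + 0.044668 + 0.0018621) = 1/1.0465 = 0.9555; α₂ = α₁·K2/[H⁺] = 0.001779
α₁ + 2α₂ = 0.9591
CA = 0.9591 × 1.67 = 1.60 mmol/L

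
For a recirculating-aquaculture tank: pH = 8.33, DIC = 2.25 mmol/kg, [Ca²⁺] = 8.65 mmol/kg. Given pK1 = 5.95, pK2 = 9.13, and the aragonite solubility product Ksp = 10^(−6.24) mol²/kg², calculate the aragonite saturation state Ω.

α₂ = 1 / (1 + [H⁺]/K2 + [H⁺]²/(K1K2)) = 1 / (1 + 10^+0.80 + 10^-1.58)
   = 1 / (1 + 6.3096 + 0.026303) = 1/7.3359 = 0.1363
[CO3²⁻] = α₂ × DIC = 0.1363 × 2.25 = 0.3067 mmol/kg
Ksp = 10^(−6.24) = 5.754×10^-7
Ω = [Ca²⁺][CO3²⁻]/Ksp = (8.65×10^-3)(3.067×10^-4) / 5.754×10^-7 = 4.61

Ω = 4.61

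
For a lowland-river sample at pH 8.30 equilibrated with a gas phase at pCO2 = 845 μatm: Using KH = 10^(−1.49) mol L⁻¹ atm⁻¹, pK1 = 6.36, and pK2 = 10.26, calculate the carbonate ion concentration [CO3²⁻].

[CO2*] = KH · pCO2 = 10^(−1.49) × 845×10^-6 = 2.734×10^-5 mol/L
α₀ = 1/(1 + K1/[H⁺] + K1K2/[H⁺]²) = 1/(1 + 10^+1.94 + 10^-0.02) = 0.01123
DIC = [CO2*]/α₀ = 2.734×10^-5 / 0.01123 = 2.435 mmol/L
[CO3²⁻] = α₂·DIC; α₂ = 0.01072, so [CO3²⁻] = 0.01072 × 2.435 = 0.0261 mmol/L

[CO3²⁻] = 0.0261 mmol/L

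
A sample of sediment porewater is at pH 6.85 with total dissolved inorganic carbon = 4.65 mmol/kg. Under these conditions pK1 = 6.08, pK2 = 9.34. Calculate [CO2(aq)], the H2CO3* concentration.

[CO2*] = 0.673 mmol/kg

α₀ = 1 / (1 + K1/[H⁺] + K1K2/[H⁺]²) = 1 / (1 + 10^+0.77 + 10^-1.72)
   = 1 / (1 + 5.8884 + 0.019055) = 1/6.9075 = 0.1448
[CO2*] = α₀ × DIC = 0.1448 × 4.65 = 0.673 mmol/kg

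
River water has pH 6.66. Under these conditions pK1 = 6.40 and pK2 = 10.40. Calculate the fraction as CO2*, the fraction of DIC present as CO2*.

α₀ = 1 / (1 + K1/[H⁺] + K1K2/[H⁺]²) = 1 / (1 + 10^+0.26 + 10^-3.48)
   = 1 / (1 + 1.8197 + 0.00033113) = 1/2.8200 = 0.3546

α₀ = 0.355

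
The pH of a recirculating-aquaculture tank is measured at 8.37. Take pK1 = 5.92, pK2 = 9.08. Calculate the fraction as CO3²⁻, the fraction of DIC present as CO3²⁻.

α₂ = 0.163

α₂ = 1 / (1 + [H⁺]/K2 + [H⁺]²/(K1K2)) = 1 / (1 + 10^+0.71 + 10^-1.74)
   = 1 / (1 + 5.1286 + 0.018197) = 1/6.1468 = 0.1627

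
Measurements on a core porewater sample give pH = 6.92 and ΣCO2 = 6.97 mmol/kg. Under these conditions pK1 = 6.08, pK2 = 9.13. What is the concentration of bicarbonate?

α₁ = 1 / (1 + [H⁺]/K1 + K2/[H⁺]) = 1 / (1 + 10^-0.84 + 10^-2.21)
   = 1 / (1 + 0.14454 + 0.0061660) = 1/1.1507 = 0.8690
[HCO3⁻] = α₁ × DIC = 0.8690 × 6.97 = 6.06 mmol/kg

[HCO3⁻] = 6.06 mmol/kg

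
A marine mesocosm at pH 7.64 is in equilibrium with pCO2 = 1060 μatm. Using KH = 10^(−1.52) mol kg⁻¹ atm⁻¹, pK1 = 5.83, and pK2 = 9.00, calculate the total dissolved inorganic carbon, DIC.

[CO2*] = KH · pCO2 = 10^(−1.52) × 1060×10^-6 = 3.201×10^-5 mol/kg
α₀ = 1/(1 + K1/[H⁺] + K1K2/[H⁺]²) = 1/(1 + 10^+1.81 + 10^+0.45) = 0.01462
DIC = [CO2*]/α₀ = 3.201×10^-5 / 0.01462 = 2.19 mmol/kg

DIC = 2.19 mmol/kg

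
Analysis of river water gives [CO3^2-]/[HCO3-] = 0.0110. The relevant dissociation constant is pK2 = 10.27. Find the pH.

From K2 = [H⁺][CO3^2-]/[HCO3-]:  pH = pK2 + log₁₀([CO3^2-]/[HCO3-])
log₁₀(0.0110) = -1.959
pH = 10.27 + (-1.959) = 8.31

pH = 8.31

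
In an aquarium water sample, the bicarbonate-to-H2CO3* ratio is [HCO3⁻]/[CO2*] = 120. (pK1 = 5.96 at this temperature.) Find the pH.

From K1 = [H⁺][HCO3⁻]/[CO2*]:  pH = pK1 + log₁₀([HCO3⁻]/[CO2*])
log₁₀(120) = +2.079
pH = 5.96 + (+2.079) = 8.04

pH = 8.04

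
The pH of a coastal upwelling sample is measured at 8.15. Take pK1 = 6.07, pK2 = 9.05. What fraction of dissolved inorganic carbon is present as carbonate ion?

α₂ = 1 / (1 + [H⁺]/K2 + [H⁺]²/(K1K2)) = 1 / (1 + 10^+0.90 + 10^-1.18)
   = 1 / (1 + 7.9433 + 0.066069) = 1/9.0094 = 0.1110

α₂ = 0.111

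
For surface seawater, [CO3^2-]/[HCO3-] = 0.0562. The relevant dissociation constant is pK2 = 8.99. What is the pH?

pH = 7.74

From K2 = [H⁺][CO3^2-]/[HCO3-]:  pH = pK2 + log₁₀([CO3^2-]/[HCO3-])
log₁₀(0.0562) = -1.250
pH = 8.99 + (-1.250) = 7.74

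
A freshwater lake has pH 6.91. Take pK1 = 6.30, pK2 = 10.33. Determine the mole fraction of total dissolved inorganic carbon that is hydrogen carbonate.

α₁ = 1 / (1 + [H⁺]/K1 + K2/[H⁺]) = 1 / (1 + 10^-0.61 + 10^-3.42)
   = 1 / (1 + 0.24547 + 0.00038019) = 1/1.2459 = 0.8027

α₁ = 0.803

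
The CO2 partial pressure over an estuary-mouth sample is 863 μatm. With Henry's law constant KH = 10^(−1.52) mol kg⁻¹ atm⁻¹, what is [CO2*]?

[CO2*] = 26.1 μmol/kg

KH = 10^(−1.52) = 3.020×10^-2 mol kg⁻¹ atm⁻¹
[CO2*] = KH · pCO2 = 3.020×10^-2 × 863×10^-6 atm = 2.61×10^-5 mol/kg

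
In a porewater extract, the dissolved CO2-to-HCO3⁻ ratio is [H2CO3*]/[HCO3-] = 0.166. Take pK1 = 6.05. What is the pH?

pH = 6.83

From K1 = [H⁺][HCO3-]/[H2CO3*]:  pH = pK1 − log₁₀([H2CO3*]/[HCO3-])
log₁₀(0.166) = -0.780
pH = 6.05 − (-0.780) = 6.83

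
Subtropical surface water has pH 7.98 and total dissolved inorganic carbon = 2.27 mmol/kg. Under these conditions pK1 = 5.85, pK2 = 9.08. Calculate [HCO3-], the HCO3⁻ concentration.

[HCO3⁻] = 2.09 mmol/kg

α₁ = 1 / (1 + [H⁺]/K1 + K2/[H⁺]) = 1 / (1 + 10^-2.13 + 10^-1.10)
   = 1 / (1 + 0.0074131 + 0.079433) = 1/1.0868 = 0.9201
[HCO3⁻] = α₁ × DIC = 0.9201 × 2.27 = 2.09 mmol/kg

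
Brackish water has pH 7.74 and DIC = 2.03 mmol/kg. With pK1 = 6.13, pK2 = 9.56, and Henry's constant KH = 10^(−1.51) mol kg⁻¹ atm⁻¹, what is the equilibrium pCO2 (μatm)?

α₀ = 1 / (1 + K1/[H⁺] + K1K2/[H⁺]²) = 1 / (1 + 10^+1.61 + 10^-0.21)
   = 1 / (1 + 40.738 + 0.61660) = 1/42.355 = 0.02361
[CO2*] = α₀ × DIC = 0.02361 × 2.03 = 0.04793 mmol/kg
pCO2 = [CO2*]/KH = 4.793×10^-5 / 3.090×10^-2 = 1550 μatm

pCO2 = 1550 μatm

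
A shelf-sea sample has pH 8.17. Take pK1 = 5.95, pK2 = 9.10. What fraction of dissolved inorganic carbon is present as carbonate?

α₂ = 0.105

α₂ = 1 / (1 + [H⁺]/K2 + [H⁺]²/(K1K2)) = 1 / (1 + 10^+0.93 + 10^-1.29)
   = 1 / (1 + 8.5114 + 0.051286) = 1/9.5627 = 0.1046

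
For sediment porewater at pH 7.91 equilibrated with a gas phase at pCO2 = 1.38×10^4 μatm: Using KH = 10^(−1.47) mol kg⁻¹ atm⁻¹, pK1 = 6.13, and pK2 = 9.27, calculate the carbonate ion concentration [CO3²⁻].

[CO2*] = KH · pCO2 = 10^(−1.47) × 1.38×10^4×10^-6 = 4.676×10^-4 mol/kg
α₀ = 1/(1 + K1/[H⁺] + K1K2/[H⁺]²) = 1/(1 + 10^+1.78 + 10^+0.42) = 0.01565
DIC = [CO2*]/α₀ = 4.676×10^-4 / 0.01565 = 29.87 mmol/kg
[CO3²⁻] = α₂·DIC; α₂ = 0.04117, so [CO3²⁻] = 0.04117 × 29.87 = 1.23 mmol/kg

[CO3²⁻] = 1.23 mmol/kg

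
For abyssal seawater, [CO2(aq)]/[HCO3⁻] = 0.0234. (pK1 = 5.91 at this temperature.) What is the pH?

From K1 = [H⁺][HCO3⁻]/[CO2(aq)]:  pH = pK1 − log₁₀([CO2(aq)]/[HCO3⁻])
log₁₀(0.0234) = -1.631
pH = 5.91 − (-1.631) = 7.54

pH = 7.54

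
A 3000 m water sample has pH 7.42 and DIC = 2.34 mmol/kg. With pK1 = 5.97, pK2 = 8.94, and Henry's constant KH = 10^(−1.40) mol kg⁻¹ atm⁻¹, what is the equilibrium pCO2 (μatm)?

α₀ = 1 / (1 + K1/[H⁺] + K1K2/[H⁺]²) = 1 / (1 + 10^+1.45 + 10^-0.07)
   = 1 / (1 + 28.184 + 0.85114) = 1/30.035 = 0.03329
[CO2*] = α₀ × DIC = 0.03329 × 2.34 = 0.07791 mmol/kg
pCO2 = [CO2*]/KH = 7.791×10^-5 / 3.981×10^-2 = 1960 μatm

pCO2 = 1960 μatm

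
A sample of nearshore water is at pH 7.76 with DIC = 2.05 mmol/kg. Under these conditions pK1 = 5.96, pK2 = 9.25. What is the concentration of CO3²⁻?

[CO3²⁻] = 0.0633 mmol/kg

α₂ = 1 / (1 + [H⁺]/K2 + [H⁺]²/(K1K2)) = 1 / (1 + 10^+1.49 + 10^-0.31)
   = 1 / (1 + 30.903 + 0.48978) = 1/32.393 = 0.03087
[CO3²⁻] = α₂ × DIC = 0.03087 × 2.05 = 0.0633 mmol/kg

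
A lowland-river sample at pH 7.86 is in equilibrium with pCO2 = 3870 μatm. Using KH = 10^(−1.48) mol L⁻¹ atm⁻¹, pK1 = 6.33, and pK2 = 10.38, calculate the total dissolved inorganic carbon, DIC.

DIC = 4.48 mmol/L

[CO2*] = KH · pCO2 = 10^(−1.48) × 3870×10^-6 = 1.281×10^-4 mol/L
α₀ = 1/(1 + K1/[H⁺] + K1K2/[H⁺]²) = 1/(1 + 10^+1.53 + 10^-0.99) = 0.02858
DIC = [CO2*]/α₀ = 1.281×10^-4 / 0.02858 = 4.48 mmol/L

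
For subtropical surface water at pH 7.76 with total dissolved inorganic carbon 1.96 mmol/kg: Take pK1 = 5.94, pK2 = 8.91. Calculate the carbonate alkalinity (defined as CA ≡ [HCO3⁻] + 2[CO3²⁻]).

CA = 2.06 mmol/kg

CA = [HCO3⁻] + 2[CO3²⁻] = (α₁ + 2α₂)·DIC
At pH 7.76: [H⁺]/K1 = 10^-1.82 = 0.015136, K2/[H⁺] = 10^-1.15 = 0.070795
α₁ = 1/(1 + 0.015136 + 0.070795) = 1/1.0859 = 0.9209; α₂ = α₁·K2/[H⁺] = 0.06519
α₁ + 2α₂ = 1.0513
CA = 1.0513 × 1.96 = 2.06 mmol/kg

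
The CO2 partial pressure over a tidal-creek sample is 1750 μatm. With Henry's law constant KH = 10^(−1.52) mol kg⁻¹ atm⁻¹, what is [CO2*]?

KH = 10^(−1.52) = 3.020×10^-2 mol kg⁻¹ atm⁻¹
[CO2*] = KH · pCO2 = 3.020×10^-2 × 1750×10^-6 atm = 5.28×10^-5 mol/kg

[CO2*] = 52.8 μmol/kg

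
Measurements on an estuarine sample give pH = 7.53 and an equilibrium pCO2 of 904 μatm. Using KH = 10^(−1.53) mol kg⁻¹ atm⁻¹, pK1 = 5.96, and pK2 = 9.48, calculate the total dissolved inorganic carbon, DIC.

DIC = 1.03 mmol/kg

[CO2*] = KH · pCO2 = 10^(−1.53) × 904×10^-6 = 2.668×10^-5 mol/kg
α₀ = 1/(1 + K1/[H⁺] + K1K2/[H⁺]²) = 1/(1 + 10^+1.57 + 10^-0.38) = 0.02593
DIC = [CO2*]/α₀ = 2.668×10^-5 / 0.02593 = 1.03 mmol/kg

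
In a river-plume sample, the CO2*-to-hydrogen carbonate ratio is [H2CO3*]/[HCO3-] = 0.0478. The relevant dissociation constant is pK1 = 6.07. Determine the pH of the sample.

From K1 = [H⁺][HCO3-]/[H2CO3*]:  pH = pK1 − log₁₀([H2CO3*]/[HCO3-])
log₁₀(0.0478) = -1.321
pH = 6.07 − (-1.321) = 7.39

pH = 7.39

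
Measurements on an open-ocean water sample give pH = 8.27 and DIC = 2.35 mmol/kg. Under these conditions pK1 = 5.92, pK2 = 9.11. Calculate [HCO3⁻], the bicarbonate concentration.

α₁ = 1 / (1 + [H⁺]/K1 + K2/[H⁺]) = 1 / (1 + 10^-2.35 + 10^-0.84)
   = 1 / (1 + 0.0044668 + 0.14454) = 1/1.1490 = 0.8703
[HCO3⁻] = α₁ × DIC = 0.8703 × 2.35 = 2.05 mmol/kg

[HCO3⁻] = 2.05 mmol/kg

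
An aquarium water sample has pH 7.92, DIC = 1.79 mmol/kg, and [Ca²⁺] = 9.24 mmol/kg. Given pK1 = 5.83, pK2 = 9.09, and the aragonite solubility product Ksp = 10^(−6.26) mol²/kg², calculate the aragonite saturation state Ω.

α₂ = 1 / (1 + [H⁺]/K2 + [H⁺]²/(K1K2)) = 1 / (1 + 10^+1.17 + 10^-0.92)
   = 1 / (1 + 14.791 + 0.12023) = 1/15.911 = 0.06285
[CO3²⁻] = α₂ × DIC = 0.06285 × 1.79 = 0.1125 mmol/kg
Ksp = 10^(−6.26) = 5.495×10^-7
Ω = [Ca²⁺][CO3²⁻]/Ksp = (9.24×10^-3)(1.125×10^-4) / 5.495×10^-7 = 1.89

Ω = 1.89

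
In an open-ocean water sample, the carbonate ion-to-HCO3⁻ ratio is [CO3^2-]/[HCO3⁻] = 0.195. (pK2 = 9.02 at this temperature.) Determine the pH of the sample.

pH = 8.31

From K2 = [H⁺][CO3^2-]/[HCO3⁻]:  pH = pK2 + log₁₀([CO3^2-]/[HCO3⁻])
log₁₀(0.195) = -0.710
pH = 9.02 + (-0.710) = 8.31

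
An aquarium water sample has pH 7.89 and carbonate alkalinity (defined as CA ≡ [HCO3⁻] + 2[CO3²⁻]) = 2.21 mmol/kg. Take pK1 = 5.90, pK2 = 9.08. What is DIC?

DIC = 2.10 mmol/kg

CA = [HCO3⁻] + 2[CO3²⁻] = (α₁ + 2α₂)·DIC
At pH 7.89: [H⁺]/K1 = 10^-1.99 = 0.010233, K2/[H⁺] = 10^-1.19 = 0.064565
α₁ = 1/(1 + 0.010233 + 0.064565) = 1/1.0748 = 0.9304; α₂ = α₁·K2/[H⁺] = 0.06007
α₁ + 2α₂ = 1.0506
DIC = CA / (α₁ + 2α₂) = 2.21 / 1.0506 = 2.10 mmol/kg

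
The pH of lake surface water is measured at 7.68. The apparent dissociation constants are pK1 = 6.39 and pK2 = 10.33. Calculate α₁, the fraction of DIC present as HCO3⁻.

α₁ = 1 / (1 + [H⁺]/K1 + K2/[H⁺]) = 1 / (1 + 10^-1.29 + 10^-2.65)
   = 1 / (1 + 0.051286 + 0.0022387) = 1/1.0535 = 0.9492

α₁ = 0.949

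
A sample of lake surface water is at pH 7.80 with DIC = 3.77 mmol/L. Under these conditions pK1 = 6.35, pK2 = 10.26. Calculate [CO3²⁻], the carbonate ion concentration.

[CO3²⁻] = 12.6 μmol/L

α₂ = 1 / (1 + [H⁺]/K2 + [H⁺]²/(K1K2)) = 1 / (1 + 10^+2.46 + 10^+1.01)
   = 1 / (1 + 288.40 + 10.233) = 1/299.64 = 0.003337
[CO3²⁻] = α₂ × DIC = 0.003337 × 3.77 = 0.0126 mmol/L = 12.6 μmol/L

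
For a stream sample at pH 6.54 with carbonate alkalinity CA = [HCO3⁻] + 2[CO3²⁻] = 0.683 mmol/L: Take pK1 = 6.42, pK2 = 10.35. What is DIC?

CA = [HCO3⁻] + 2[CO3²⁻] = (α₁ + 2α₂)·DIC
At pH 6.54: [H⁺]/K1 = 10^-0.12 = 0.75858, K2/[H⁺] = 10^-3.81 = 0.00015488
α₁ = 1/(1 + 0.75858 + 0.00015488) = 1/1.7587 = 0.5686; α₂ = α₁·K2/[H⁺] = 8.806×10^-5
α₁ + 2α₂ = 0.5688
DIC = CA / (α₁ + 2α₂) = 0.683 / 0.5688 = 1.20 mmol/L

DIC = 1.20 mmol/L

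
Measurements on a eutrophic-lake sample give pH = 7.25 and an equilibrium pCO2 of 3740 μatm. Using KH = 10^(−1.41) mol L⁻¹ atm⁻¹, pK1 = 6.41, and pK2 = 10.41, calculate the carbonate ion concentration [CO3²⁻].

[CO3²⁻] = 0.696 μmol/L

[CO2*] = KH · pCO2 = 10^(−1.41) × 3740×10^-6 = 1.455×10^-4 mol/L
α₀ = 1/(1 + K1/[H⁺] + K1K2/[H⁺]²) = 1/(1 + 10^+0.84 + 10^-2.32) = 0.1262
DIC = [CO2*]/α₀ = 1.455×10^-4 / 0.1262 = 1.153 mmol/L
[CO3²⁻] = α₂·DIC; α₂ = 0.0006041, so [CO3²⁻] = 0.0006041 × 1.153 = 0.000696 mmol/L = 0.696 μmol/L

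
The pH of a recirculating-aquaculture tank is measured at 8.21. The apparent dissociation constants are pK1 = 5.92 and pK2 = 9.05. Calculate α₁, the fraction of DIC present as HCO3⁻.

α₁ = 0.870

α₁ = 1 / (1 + [H⁺]/K1 + K2/[H⁺]) = 1 / (1 + 10^-2.29 + 10^-0.84)
   = 1 / (1 + 0.0051286 + 0.14454) = 1/1.1497 = 0.8698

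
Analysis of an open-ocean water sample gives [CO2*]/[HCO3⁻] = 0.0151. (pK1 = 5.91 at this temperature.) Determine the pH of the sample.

From K1 = [H⁺][HCO3⁻]/[CO2*]:  pH = pK1 − log₁₀([CO2*]/[HCO3⁻])
log₁₀(0.0151) = -1.821
pH = 5.91 − (-1.821) = 7.73

pH = 7.73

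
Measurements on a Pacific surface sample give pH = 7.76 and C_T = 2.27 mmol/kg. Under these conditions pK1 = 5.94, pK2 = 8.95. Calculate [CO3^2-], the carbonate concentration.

[CO3²⁻] = 0.136 mmol/kg

α₂ = 1 / (1 + [H⁺]/K2 + [H⁺]²/(K1K2)) = 1 / (1 + 10^+1.19 + 10^-0.63)
   = 1 / (1 + 15.488 + 0.23442) = 1/16.723 = 0.05980
[CO3²⁻] = α₂ × DIC = 0.05980 × 2.27 = 0.136 mmol/kg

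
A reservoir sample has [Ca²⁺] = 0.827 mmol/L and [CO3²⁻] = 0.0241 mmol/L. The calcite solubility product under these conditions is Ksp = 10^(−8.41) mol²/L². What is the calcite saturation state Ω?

Ksp = 10^(−8.41) = 3.890×10^-9
Ω = [Ca²⁺][CO3²⁻]/Ksp = (0.827×10^-3)(0.0241×10^-3) / 3.890×10^-9 = 5.12

Ω = 5.12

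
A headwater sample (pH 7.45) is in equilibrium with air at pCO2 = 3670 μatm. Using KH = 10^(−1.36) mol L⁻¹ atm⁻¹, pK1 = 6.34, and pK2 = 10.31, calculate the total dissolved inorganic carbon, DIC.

DIC = 2.23 mmol/L

[CO2*] = KH · pCO2 = 10^(−1.36) × 3670×10^-6 = 1.602×10^-4 mol/L
α₀ = 1/(1 + K1/[H⁺] + K1K2/[H⁺]²) = 1/(1 + 10^+1.11 + 10^-1.75) = 0.07194
DIC = [CO2*]/α₀ = 1.602×10^-4 / 0.07194 = 2.23 mmol/L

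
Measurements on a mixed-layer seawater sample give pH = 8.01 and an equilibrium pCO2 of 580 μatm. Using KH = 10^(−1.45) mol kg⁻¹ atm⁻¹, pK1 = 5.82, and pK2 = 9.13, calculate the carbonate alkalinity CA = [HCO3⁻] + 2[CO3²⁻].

CA = 3.67 mmol/kg

[CO2*] = KH · pCO2 = 10^(−1.45) × 580×10^-6 = 2.058×10^-5 mol/kg
α₀ = 1/(1 + K1/[H⁺] + K1K2/[H⁺]²) = 1/(1 + 10^+2.19 + 10^+1.07) = 0.005965
DIC = [CO2*]/α₀ = 2.058×10^-5 / 0.005965 = 3.450 mmol/kg
CA = (α₁ + 2α₂)·DIC = (0.9239 + 2×0.07009) × 3.450 = 3.67 mmol/kg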